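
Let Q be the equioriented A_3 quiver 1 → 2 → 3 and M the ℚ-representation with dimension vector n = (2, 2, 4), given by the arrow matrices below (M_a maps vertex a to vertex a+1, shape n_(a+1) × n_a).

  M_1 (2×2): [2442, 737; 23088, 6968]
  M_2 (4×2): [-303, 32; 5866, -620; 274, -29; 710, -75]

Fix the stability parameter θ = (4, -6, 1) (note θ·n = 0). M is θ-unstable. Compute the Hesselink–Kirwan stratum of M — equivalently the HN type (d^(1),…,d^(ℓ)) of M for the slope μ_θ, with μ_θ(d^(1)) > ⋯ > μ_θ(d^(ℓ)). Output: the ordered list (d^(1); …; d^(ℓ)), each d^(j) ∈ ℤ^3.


Interval decomposition of M: I[1,1], I[1,3], I[2,3], I[3,3]^2.
HN type (ℓ=4): μ^(1)=4; μ^(2)=1; μ^(3)=-1; μ^(4)=-6

((1, 0, 0); (0, 0, 4); (1, 1, 0); (0, 1, 0))


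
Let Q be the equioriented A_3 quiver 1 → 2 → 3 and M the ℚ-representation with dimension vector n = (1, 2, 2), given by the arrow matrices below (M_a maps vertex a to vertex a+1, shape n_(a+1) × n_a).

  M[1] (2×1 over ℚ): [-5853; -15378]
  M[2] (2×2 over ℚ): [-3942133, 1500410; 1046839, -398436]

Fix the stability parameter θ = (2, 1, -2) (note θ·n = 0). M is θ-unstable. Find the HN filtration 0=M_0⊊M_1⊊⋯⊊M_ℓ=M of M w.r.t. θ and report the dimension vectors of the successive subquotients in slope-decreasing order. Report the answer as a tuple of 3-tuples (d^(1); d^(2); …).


Interval decomposition of M: I[1,3], I[2,3].
HN type (ℓ=2): μ^(1)=1/3; μ^(2)=-1/2

((1, 1, 1); (0, 1, 1))


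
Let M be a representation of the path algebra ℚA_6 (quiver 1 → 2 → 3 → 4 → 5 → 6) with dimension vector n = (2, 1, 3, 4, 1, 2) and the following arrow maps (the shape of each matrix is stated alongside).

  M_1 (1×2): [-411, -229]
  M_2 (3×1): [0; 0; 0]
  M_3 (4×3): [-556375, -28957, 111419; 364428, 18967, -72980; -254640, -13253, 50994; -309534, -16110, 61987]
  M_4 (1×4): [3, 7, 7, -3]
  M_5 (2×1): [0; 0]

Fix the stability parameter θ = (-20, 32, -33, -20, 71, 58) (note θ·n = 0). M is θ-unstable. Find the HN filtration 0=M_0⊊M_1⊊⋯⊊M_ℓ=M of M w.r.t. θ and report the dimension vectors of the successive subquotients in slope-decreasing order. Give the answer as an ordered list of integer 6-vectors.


Interval decomposition of M: I[1,1], I[1,2], I[3,4]^2, I[3,5], I[4,4], I[6,6]^2.
HN type (ℓ=5): μ^(1)=71; μ^(2)=58; μ^(3)=32; μ^(4)=-20; μ^(5)=-33

((0, 0, 0, 0, 1, 0); (0, 0, 0, 0, 0, 2); (0, 1, 0, 0, 0, 0); (2, 0, 0, 4, 0, 0); (0, 0, 3, 0, 0, 0))


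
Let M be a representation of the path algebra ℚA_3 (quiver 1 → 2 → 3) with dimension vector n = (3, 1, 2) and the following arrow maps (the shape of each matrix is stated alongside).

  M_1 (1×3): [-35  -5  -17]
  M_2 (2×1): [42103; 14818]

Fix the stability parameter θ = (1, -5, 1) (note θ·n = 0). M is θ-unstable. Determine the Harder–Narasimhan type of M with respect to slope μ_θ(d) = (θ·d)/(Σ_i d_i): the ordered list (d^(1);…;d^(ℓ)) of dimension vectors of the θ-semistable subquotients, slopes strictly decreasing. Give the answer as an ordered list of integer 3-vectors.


Via rank(M_{q-1}∘⋯∘M_p): M ≅ I[1,1]^2, I[1,3], I[3,3].
μ_θ-semistable layers: μ^(1)=1; μ^(2)=-2

((2, 0, 2); (1, 1, 0))


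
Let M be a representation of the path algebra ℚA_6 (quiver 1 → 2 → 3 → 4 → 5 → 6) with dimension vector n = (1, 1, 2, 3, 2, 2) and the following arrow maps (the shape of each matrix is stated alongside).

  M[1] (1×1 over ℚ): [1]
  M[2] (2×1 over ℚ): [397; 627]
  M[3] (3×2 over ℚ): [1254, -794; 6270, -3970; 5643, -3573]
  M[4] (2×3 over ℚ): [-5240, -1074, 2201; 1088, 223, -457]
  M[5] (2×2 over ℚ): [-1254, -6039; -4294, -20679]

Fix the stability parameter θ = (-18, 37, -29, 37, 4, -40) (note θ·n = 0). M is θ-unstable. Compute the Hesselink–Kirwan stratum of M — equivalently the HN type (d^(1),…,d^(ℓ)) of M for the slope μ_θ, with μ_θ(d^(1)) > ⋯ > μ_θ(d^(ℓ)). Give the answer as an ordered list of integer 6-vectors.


Barcode: M ≅ I[1,3], I[3,6], I[4,4], I[4,5], I[6,6]. HN layers by μ_θ (7 steps, strictly decreasing):
  μ^(1)=37; μ^(2)=41/2; μ^(3)=4; μ^(4)=1/3; μ^(5)=-18; μ^(6)=-29; μ^(7)=-40

((0, 0, 0, 1, 0, 0); (0, 0, 0, 1, 1, 0); (0, 1, 1, 0, 0, 0); (0, 0, 0, 1, 1, 1); (1, 0, 0, 0, 0, 0); (0, 0, 1, 0, 0, 0); (0, 0, 0, 0, 0, 1))


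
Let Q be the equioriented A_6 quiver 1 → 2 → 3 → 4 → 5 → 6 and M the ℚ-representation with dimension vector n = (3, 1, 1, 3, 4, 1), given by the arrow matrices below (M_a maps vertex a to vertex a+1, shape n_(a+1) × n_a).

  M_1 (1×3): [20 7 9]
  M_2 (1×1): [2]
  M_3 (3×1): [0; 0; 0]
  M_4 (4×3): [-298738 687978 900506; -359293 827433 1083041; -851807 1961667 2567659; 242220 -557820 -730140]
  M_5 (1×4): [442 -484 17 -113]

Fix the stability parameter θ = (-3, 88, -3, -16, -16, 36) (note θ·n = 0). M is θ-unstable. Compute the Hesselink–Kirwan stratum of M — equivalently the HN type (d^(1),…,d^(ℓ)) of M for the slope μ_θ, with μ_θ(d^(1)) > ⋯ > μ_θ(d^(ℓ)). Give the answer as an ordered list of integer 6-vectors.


Via rank(M_{q-1}∘⋯∘M_p): M ≅ I[1,1]^2, I[1,3], I[4,4]^2, I[4,6], I[5,5]^3.
μ_θ-semistable layers: μ^(1)=85/2; μ^(2)=36; μ^(3)=-3; μ^(4)=-16

((0, 1, 1, 0, 0, 0); (0, 0, 0, 0, 0, 1); (3, 0, 0, 0, 0, 0); (0, 0, 0, 3, 4, 0))


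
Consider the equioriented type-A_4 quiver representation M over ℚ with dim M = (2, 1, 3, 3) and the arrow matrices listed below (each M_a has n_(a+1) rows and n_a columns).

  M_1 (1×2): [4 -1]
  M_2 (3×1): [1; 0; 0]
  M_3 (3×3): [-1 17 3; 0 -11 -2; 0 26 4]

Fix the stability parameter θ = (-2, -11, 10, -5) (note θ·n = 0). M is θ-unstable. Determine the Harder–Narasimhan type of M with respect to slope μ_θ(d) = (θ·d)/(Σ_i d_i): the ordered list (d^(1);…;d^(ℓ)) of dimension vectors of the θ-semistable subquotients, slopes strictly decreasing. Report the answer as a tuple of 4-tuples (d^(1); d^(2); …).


Via rank(M_{q-1}∘⋯∘M_p): M ≅ I[1,1], I[1,4], I[3,4]^2.
μ_θ-semistable layers: μ^(1)=5/2; μ^(2)=-2; μ^(3)=-13/2

((0, 0, 3, 3); (1, 0, 0, 0); (1, 1, 0, 0))


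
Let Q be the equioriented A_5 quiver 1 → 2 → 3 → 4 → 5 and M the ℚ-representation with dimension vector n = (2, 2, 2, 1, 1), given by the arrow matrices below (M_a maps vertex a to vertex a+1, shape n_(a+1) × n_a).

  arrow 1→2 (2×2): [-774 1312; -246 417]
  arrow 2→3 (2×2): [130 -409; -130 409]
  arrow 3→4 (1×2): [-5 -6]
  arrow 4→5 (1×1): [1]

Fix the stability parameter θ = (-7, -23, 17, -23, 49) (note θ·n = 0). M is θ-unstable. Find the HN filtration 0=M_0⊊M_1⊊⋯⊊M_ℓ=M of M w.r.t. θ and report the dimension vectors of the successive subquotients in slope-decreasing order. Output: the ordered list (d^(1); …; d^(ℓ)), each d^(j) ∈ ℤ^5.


Barcode: M ≅ I[1,2], I[1,5], I[3,3]. HN layers by μ_θ (4 steps, strictly decreasing):
  μ^(1)=49; μ^(2)=17; μ^(3)=-3; μ^(4)=-15

((0, 0, 0, 0, 1); (0, 0, 1, 0, 0); (0, 0, 1, 1, 0); (2, 2, 0, 0, 0))


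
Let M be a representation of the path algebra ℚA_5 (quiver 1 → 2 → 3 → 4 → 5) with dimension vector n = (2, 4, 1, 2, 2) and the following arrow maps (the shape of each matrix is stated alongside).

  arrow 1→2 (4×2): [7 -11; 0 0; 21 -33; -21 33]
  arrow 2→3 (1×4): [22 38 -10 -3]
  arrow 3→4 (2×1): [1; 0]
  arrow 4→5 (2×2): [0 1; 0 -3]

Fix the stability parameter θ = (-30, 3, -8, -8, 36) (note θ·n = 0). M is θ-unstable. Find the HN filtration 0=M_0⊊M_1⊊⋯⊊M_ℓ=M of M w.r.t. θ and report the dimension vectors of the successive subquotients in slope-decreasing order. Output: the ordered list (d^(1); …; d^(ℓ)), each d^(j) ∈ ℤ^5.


Barcode: M ≅ I[1,1], I[1,4], I[2,2]^3, I[4,5], I[5,5]. HN layers by μ_θ (5 steps, strictly decreasing):
  μ^(1)=36; μ^(2)=3; μ^(3)=-13/3; μ^(4)=-8; μ^(5)=-30

((0, 0, 0, 0, 2); (0, 3, 0, 0, 0); (0, 1, 1, 1, 0); (0, 0, 0, 1, 0); (2, 0, 0, 0, 0))


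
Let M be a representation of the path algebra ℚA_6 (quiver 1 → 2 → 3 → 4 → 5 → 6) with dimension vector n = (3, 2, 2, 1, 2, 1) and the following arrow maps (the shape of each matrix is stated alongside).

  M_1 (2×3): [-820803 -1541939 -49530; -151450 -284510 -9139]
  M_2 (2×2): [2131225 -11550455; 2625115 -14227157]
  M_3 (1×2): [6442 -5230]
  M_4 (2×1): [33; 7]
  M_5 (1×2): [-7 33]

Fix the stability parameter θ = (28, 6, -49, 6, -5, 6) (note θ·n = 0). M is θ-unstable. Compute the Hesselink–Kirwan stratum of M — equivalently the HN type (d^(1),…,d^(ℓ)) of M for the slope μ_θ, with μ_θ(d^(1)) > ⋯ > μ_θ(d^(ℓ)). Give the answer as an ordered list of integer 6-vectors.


Interval decomposition of M: I[1,1], I[1,2], I[1,3], I[3,5], I[5,6].
HN type (ℓ=6): μ^(1)=28; μ^(2)=17; μ^(3)=6; μ^(4)=1/2; μ^(5)=-5; μ^(6)=-49

((1, 0, 0, 0, 0, 0); (1, 1, 0, 0, 0, 0); (0, 0, 0, 0, 0, 1); (0, 0, 0, 1, 1, 0); (1, 1, 1, 0, 1, 0); (0, 0, 1, 0, 0, 0))


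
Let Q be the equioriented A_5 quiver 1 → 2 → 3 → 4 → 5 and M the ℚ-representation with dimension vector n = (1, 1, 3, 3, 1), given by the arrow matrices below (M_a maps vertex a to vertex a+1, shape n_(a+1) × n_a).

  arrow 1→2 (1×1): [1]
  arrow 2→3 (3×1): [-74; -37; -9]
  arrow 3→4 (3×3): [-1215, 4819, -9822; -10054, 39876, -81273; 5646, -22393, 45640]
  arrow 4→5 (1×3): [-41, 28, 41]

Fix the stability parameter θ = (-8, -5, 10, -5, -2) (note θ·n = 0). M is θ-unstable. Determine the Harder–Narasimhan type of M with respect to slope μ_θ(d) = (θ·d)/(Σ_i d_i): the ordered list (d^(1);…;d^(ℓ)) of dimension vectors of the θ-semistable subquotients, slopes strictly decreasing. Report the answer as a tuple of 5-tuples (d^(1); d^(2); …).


Via rank(M_{q-1}∘⋯∘M_p): M ≅ I[1,4], I[3,4], I[3,5].
μ_θ-semistable layers: μ^(1)=5/2; μ^(2)=1; μ^(3)=-5; μ^(4)=-8

((0, 0, 2, 2, 0); (0, 0, 1, 1, 1); (0, 1, 0, 0, 0); (1, 0, 0, 0, 0))


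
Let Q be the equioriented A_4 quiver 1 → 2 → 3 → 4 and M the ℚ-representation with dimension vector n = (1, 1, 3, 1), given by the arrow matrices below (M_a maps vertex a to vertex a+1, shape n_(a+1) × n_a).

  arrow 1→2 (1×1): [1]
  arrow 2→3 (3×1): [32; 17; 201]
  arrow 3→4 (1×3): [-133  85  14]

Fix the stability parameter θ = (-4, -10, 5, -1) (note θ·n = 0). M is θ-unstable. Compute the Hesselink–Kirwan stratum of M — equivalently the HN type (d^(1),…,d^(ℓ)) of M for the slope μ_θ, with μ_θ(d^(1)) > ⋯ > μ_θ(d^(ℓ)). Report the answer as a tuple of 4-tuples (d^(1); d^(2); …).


Interval decomposition of M: I[1,4], I[3,3]^2.
HN type (ℓ=3): μ^(1)=5; μ^(2)=2; μ^(3)=-7

((0, 0, 2, 0); (0, 0, 1, 1); (1, 1, 0, 0))


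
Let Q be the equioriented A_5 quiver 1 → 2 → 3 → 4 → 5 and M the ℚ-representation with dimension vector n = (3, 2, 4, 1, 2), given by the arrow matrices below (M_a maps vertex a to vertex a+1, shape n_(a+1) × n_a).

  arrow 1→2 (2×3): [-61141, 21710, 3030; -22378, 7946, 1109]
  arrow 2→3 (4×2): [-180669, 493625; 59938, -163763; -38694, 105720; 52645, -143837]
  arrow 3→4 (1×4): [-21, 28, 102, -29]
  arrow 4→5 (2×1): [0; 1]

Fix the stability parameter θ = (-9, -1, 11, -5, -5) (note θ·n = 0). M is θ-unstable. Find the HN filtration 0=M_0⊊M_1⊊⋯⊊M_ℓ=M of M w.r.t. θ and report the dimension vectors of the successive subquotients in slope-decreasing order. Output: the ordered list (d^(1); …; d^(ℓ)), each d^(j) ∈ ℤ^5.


Barcode: M ≅ I[1,1], I[1,3], I[1,5], I[3,3]^2, I[5,5]. HN layers by μ_θ (5 steps, strictly decreasing):
  μ^(1)=11; μ^(2)=1/3; μ^(3)=-1; μ^(4)=-5; μ^(5)=-9

((0, 0, 3, 0, 0); (0, 0, 1, 1, 1); (0, 2, 0, 0, 0); (0, 0, 0, 0, 1); (3, 0, 0, 0, 0))


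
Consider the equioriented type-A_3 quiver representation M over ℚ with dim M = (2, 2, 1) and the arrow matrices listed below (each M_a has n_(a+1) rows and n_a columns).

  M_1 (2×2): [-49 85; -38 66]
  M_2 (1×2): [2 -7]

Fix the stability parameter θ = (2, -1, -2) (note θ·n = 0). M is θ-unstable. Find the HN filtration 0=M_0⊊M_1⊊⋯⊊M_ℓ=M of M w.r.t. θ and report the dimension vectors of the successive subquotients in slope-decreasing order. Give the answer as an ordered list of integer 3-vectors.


Interval decomposition of M: I[1,2], I[1,3].
HN type (ℓ=2): μ^(1)=1/2; μ^(2)=-1/3

((1, 1, 0); (1, 1, 1))


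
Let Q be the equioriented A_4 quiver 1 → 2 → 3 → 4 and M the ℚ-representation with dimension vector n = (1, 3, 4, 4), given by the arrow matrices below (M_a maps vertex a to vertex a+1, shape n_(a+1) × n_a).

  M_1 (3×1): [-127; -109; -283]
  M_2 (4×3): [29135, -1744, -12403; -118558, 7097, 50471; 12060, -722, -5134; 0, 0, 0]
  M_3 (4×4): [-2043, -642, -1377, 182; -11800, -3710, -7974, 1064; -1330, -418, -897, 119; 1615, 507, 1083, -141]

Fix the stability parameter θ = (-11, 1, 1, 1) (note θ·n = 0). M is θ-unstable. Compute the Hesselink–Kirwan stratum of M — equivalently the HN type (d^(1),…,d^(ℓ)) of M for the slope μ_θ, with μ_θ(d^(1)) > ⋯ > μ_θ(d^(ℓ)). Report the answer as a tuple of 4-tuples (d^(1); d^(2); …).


Interval decomposition of M: I[1,2], I[2,4]^2, I[3,3], I[3,4], I[4,4].
HN type (ℓ=2): μ^(1)=1; μ^(2)=-11

((0, 3, 4, 4); (1, 0, 0, 0))


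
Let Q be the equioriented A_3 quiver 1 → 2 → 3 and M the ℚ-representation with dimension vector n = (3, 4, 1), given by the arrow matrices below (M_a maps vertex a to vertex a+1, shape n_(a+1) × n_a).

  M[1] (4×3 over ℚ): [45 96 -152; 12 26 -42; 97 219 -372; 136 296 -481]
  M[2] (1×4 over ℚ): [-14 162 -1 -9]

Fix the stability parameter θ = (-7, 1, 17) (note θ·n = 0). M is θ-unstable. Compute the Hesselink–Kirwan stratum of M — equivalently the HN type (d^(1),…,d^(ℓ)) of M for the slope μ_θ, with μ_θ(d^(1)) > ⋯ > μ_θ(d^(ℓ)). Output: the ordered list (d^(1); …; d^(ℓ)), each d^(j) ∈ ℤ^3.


Via rank(M_{q-1}∘⋯∘M_p): M ≅ I[1,2]^2, I[1,3], I[2,2].
μ_θ-semistable layers: μ^(1)=17; μ^(2)=1; μ^(3)=-7

((0, 0, 1); (0, 4, 0); (3, 0, 0))


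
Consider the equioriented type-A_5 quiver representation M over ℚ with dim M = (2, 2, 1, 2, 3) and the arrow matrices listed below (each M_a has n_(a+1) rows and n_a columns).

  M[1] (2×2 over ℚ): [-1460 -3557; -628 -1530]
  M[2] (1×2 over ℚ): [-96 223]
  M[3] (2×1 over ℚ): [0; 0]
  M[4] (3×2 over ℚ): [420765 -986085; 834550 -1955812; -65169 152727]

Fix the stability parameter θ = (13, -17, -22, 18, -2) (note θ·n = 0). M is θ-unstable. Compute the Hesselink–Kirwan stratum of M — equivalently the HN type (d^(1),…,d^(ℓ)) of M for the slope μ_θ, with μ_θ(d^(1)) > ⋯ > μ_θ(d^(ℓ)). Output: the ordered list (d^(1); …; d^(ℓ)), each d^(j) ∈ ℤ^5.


Via rank(M_{q-1}∘⋯∘M_p): M ≅ I[1,2], I[1,3], I[4,5]^2, I[5,5].
μ_θ-semistable layers: μ^(1)=8; μ^(2)=-2; μ^(3)=-26/3

((0, 0, 0, 2, 2); (1, 1, 0, 0, 1); (1, 1, 1, 0, 0))


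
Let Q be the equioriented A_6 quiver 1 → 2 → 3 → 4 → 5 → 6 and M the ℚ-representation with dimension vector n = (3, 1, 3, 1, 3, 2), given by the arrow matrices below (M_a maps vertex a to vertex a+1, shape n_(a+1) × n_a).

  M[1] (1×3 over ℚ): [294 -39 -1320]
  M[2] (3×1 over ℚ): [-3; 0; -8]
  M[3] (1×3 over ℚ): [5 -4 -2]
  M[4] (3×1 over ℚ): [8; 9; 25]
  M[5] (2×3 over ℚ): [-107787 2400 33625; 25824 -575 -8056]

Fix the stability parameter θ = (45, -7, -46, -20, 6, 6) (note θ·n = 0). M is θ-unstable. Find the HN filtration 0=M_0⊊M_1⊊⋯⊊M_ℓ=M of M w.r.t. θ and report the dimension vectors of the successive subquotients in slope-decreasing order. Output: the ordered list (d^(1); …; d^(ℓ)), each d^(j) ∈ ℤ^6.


Interval decomposition of M: I[1,1]^2, I[1,6], I[3,3]^2, I[5,5], I[5,6].
HN type (ℓ=4): μ^(1)=45; μ^(2)=6; μ^(3)=-7; μ^(4)=-46

((2, 0, 0, 0, 0, 0); (0, 0, 0, 0, 3, 2); (1, 1, 1, 1, 0, 0); (0, 0, 2, 0, 0, 0))


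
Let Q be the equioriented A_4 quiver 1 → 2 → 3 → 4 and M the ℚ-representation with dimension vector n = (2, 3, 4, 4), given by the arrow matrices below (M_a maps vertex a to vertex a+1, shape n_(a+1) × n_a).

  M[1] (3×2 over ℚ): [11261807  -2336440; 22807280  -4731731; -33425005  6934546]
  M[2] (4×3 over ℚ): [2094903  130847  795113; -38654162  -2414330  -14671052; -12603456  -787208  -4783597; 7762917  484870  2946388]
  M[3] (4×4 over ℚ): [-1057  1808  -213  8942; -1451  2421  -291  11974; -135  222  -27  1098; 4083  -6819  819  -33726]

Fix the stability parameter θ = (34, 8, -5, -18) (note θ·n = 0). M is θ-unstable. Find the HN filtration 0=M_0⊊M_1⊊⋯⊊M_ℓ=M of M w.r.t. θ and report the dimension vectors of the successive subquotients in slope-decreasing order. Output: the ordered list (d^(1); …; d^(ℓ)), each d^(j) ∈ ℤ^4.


Barcode: M ≅ I[1,3], I[1,4], I[2,3], I[3,4], I[4,4]^2. HN layers by μ_θ (5 steps, strictly decreasing):
  μ^(1)=37/3; μ^(2)=19/4; μ^(3)=3/2; μ^(4)=-23/2; μ^(5)=-18

((1, 1, 1, 0); (1, 1, 1, 1); (0, 1, 1, 0); (0, 0, 1, 1); (0, 0, 0, 2))


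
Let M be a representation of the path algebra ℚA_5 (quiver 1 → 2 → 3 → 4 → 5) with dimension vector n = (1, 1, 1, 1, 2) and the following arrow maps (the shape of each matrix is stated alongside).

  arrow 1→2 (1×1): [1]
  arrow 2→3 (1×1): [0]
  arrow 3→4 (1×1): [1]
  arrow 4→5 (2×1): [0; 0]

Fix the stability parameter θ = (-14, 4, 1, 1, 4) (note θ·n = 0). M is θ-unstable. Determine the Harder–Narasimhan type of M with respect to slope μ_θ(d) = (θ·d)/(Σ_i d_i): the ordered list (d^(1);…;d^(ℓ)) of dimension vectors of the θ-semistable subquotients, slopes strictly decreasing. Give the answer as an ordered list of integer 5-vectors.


Barcode: M ≅ I[1,2], I[3,4], I[5,5]^2. HN layers by μ_θ (3 steps, strictly decreasing):
  μ^(1)=4; μ^(2)=1; μ^(3)=-14

((0, 1, 0, 0, 2); (0, 0, 1, 1, 0); (1, 0, 0, 0, 0))


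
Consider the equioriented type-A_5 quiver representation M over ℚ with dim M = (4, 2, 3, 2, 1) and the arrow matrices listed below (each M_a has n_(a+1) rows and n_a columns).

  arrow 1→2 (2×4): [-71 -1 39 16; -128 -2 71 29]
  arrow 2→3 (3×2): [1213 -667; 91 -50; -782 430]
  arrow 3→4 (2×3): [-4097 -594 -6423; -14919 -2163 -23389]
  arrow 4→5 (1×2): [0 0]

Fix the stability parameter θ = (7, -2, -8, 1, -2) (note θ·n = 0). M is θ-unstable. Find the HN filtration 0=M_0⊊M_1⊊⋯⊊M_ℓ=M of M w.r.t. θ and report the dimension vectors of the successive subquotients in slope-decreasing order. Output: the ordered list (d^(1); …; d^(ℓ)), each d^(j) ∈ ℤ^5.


Barcode: M ≅ I[1,1]^2, I[1,4]^2, I[3,3], I[5,5]. HN layers by μ_θ (5 steps, strictly decreasing):
  μ^(1)=7; μ^(2)=1; μ^(3)=-1; μ^(4)=-2; μ^(5)=-8

((2, 0, 0, 0, 0); (0, 0, 0, 2, 0); (2, 2, 2, 0, 0); (0, 0, 0, 0, 1); (0, 0, 1, 0, 0))


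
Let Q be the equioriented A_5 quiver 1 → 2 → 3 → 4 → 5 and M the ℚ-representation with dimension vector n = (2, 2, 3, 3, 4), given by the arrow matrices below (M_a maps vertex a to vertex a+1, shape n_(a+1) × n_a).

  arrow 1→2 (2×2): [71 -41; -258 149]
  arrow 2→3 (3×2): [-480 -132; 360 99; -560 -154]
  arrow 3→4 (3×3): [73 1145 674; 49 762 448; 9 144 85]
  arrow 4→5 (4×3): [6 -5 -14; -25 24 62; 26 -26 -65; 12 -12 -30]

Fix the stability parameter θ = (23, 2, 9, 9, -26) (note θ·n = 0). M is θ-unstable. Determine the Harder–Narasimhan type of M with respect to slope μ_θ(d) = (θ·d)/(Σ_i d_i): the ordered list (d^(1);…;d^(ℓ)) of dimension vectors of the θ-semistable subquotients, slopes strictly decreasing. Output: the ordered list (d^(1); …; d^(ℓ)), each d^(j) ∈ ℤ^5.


Interval decomposition of M: I[1,2], I[1,5], I[3,5]^2, I[5,5].
HN type (ℓ=4): μ^(1)=25/2; μ^(2)=17/5; μ^(3)=-8/3; μ^(4)=-26

((1, 1, 0, 0, 0); (1, 1, 1, 1, 1); (0, 0, 2, 2, 2); (0, 0, 0, 0, 1))


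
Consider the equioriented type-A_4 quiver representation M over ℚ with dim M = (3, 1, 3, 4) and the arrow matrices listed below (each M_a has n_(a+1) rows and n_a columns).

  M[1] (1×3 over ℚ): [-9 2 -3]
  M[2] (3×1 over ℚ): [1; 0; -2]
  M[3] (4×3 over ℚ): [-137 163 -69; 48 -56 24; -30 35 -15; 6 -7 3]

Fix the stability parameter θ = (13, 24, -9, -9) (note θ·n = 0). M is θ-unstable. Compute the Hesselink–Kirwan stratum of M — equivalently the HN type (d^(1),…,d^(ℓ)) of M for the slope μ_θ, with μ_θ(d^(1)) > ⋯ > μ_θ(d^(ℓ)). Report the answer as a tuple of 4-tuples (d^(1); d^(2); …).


Interval decomposition of M: I[1,1]^2, I[1,4], I[3,3], I[3,4], I[4,4]^2.
HN type (ℓ=3): μ^(1)=13; μ^(2)=19/4; μ^(3)=-9

((2, 0, 0, 0); (1, 1, 1, 1); (0, 0, 2, 3))


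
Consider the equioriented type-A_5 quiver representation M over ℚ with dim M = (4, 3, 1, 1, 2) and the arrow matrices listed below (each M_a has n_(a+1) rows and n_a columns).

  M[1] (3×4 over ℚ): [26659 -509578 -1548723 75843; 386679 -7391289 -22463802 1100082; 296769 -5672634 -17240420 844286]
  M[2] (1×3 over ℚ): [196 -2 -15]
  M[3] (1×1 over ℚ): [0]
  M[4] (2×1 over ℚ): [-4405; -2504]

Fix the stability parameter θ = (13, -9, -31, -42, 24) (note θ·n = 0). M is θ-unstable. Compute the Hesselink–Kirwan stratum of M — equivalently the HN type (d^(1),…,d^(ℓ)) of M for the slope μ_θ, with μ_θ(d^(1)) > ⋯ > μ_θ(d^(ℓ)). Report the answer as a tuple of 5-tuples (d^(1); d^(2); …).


Interval decomposition of M: I[1,1], I[1,2]^2, I[1,3], I[4,5], I[5,5].
HN type (ℓ=5): μ^(1)=24; μ^(2)=13; μ^(3)=2; μ^(4)=-9; μ^(5)=-42

((0, 0, 0, 0, 2); (1, 0, 0, 0, 0); (2, 2, 0, 0, 0); (1, 1, 1, 0, 0); (0, 0, 0, 1, 0))


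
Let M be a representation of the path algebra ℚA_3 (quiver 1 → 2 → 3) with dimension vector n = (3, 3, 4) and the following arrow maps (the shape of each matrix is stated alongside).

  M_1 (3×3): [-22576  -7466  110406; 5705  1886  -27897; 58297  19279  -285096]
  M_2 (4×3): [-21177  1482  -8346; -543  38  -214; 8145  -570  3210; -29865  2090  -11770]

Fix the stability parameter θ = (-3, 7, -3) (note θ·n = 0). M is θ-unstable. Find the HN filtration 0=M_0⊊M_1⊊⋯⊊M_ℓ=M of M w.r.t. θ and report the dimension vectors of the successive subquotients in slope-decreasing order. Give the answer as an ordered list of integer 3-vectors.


Via rank(M_{q-1}∘⋯∘M_p): M ≅ I[1,1], I[1,2]^2, I[2,3], I[3,3]^3.
μ_θ-semistable layers: μ^(1)=7; μ^(2)=2; μ^(3)=-3

((0, 2, 0); (0, 1, 1); (3, 0, 3))


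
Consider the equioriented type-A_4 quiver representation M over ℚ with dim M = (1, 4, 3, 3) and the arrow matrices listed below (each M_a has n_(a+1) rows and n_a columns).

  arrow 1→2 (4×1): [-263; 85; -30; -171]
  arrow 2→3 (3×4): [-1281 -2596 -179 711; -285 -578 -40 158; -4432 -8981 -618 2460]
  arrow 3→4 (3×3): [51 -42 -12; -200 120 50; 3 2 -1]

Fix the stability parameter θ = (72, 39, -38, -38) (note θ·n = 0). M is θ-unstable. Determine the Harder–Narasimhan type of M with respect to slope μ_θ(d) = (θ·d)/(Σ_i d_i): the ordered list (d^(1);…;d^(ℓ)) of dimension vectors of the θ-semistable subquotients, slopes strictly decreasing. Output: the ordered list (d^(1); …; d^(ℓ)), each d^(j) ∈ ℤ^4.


Via rank(M_{q-1}∘⋯∘M_p): M ≅ I[1,4], I[2,2], I[2,3], I[2,4], I[4,4].
μ_θ-semistable layers: μ^(1)=39; μ^(2)=35/4; μ^(3)=1/2; μ^(4)=-37/3; μ^(5)=-38

((0, 1, 0, 0); (1, 1, 1, 1); (0, 1, 1, 0); (0, 1, 1, 1); (0, 0, 0, 1))


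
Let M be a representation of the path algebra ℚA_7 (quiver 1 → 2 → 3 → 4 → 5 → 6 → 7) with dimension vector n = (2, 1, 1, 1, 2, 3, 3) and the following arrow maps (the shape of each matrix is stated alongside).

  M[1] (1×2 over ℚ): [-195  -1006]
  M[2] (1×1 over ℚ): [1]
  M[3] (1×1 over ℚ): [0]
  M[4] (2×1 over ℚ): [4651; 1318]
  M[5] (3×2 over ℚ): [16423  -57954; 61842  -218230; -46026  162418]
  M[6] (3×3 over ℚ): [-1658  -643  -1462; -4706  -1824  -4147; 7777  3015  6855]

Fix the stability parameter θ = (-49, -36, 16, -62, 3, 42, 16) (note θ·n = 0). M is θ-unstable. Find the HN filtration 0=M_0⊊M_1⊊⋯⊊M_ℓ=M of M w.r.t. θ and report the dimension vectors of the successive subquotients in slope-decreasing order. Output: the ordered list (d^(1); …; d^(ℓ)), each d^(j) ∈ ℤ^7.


Via rank(M_{q-1}∘⋯∘M_p): M ≅ I[1,1], I[1,3], I[4,7], I[5,7], I[6,7].
μ_θ-semistable layers: μ^(1)=29; μ^(2)=16; μ^(3)=3; μ^(4)=-36; μ^(5)=-49; μ^(6)=-62

((0, 0, 0, 0, 0, 3, 3); (0, 0, 1, 0, 0, 0, 0); (0, 0, 0, 0, 2, 0, 0); (0, 1, 0, 0, 0, 0, 0); (2, 0, 0, 0, 0, 0, 0); (0, 0, 0, 1, 0, 0, 0))


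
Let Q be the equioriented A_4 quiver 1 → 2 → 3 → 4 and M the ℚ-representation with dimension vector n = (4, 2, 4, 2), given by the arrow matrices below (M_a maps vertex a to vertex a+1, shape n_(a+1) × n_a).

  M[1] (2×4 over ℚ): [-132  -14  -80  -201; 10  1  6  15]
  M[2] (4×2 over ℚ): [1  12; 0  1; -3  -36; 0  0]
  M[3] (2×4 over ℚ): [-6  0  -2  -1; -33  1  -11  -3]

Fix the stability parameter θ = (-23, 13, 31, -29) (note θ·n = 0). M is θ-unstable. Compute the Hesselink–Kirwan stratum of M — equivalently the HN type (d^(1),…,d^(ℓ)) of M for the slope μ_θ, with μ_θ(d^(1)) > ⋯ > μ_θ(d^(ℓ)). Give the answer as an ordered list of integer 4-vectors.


Via rank(M_{q-1}∘⋯∘M_p): M ≅ I[1,1]^2, I[1,3], I[1,4], I[3,3], I[3,4].
μ_θ-semistable layers: μ^(1)=31; μ^(2)=13; μ^(3)=5; μ^(4)=1; μ^(5)=-23

((0, 0, 2, 0); (0, 1, 0, 0); (0, 1, 1, 1); (0, 0, 1, 1); (4, 0, 0, 0))


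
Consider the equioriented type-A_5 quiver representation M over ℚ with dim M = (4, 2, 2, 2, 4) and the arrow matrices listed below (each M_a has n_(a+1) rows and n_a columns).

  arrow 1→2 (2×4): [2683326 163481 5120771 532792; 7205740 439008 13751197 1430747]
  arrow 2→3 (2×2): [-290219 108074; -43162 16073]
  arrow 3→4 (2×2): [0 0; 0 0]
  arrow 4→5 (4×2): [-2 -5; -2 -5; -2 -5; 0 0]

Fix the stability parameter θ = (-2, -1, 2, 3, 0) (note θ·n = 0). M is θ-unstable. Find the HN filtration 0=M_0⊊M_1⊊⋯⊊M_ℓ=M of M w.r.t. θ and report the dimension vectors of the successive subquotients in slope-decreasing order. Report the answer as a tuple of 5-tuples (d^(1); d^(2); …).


Via rank(M_{q-1}∘⋯∘M_p): M ≅ I[1,1]^2, I[1,3]^2, I[4,4], I[4,5], I[5,5]^3.
μ_θ-semistable layers: μ^(1)=3; μ^(2)=2; μ^(3)=3/2; μ^(4)=0; μ^(5)=-1; μ^(6)=-2

((0, 0, 0, 1, 0); (0, 0, 2, 0, 0); (0, 0, 0, 1, 1); (0, 0, 0, 0, 3); (0, 2, 0, 0, 0); (4, 0, 0, 0, 0))


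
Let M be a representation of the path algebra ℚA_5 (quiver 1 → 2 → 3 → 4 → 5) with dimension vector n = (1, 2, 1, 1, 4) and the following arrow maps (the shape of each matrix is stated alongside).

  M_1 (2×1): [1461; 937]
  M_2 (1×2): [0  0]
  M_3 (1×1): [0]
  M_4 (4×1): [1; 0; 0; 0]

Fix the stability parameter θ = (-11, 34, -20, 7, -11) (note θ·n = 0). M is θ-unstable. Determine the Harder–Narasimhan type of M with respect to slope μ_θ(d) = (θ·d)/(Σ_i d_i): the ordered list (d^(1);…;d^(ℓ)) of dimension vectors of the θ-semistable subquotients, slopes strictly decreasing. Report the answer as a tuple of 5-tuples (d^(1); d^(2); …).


Via rank(M_{q-1}∘⋯∘M_p): M ≅ I[1,2], I[2,2], I[3,3], I[4,5], I[5,5]^3.
μ_θ-semistable layers: μ^(1)=34; μ^(2)=-2; μ^(3)=-11; μ^(4)=-20

((0, 2, 0, 0, 0); (0, 0, 0, 1, 1); (1, 0, 0, 0, 3); (0, 0, 1, 0, 0))


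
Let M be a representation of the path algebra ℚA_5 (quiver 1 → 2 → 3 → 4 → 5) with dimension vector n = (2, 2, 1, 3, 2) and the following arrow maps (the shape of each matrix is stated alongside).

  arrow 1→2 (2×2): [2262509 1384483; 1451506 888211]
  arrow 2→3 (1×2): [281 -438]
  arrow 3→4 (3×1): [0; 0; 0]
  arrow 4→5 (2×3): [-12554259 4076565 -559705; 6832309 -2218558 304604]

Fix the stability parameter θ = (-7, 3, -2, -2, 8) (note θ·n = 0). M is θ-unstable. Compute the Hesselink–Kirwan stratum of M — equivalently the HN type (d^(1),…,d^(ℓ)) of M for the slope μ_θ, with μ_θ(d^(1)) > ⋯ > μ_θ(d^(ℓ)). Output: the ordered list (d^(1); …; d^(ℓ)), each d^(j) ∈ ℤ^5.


Via rank(M_{q-1}∘⋯∘M_p): M ≅ I[1,2], I[1,3], I[4,4], I[4,5]^2.
μ_θ-semistable layers: μ^(1)=8; μ^(2)=3; μ^(3)=1/2; μ^(4)=-2; μ^(5)=-7

((0, 0, 0, 0, 2); (0, 1, 0, 0, 0); (0, 1, 1, 0, 0); (0, 0, 0, 3, 0); (2, 0, 0, 0, 0))


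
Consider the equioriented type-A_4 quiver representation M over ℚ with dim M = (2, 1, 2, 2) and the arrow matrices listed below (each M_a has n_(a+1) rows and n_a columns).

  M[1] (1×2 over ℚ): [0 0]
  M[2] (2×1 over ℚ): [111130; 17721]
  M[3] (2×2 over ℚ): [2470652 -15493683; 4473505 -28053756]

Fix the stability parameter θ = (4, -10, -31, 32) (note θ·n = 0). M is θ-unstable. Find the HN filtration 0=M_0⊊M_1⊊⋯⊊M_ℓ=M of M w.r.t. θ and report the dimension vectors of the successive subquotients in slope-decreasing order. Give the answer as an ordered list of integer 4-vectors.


Via rank(M_{q-1}∘⋯∘M_p): M ≅ I[1,1]^2, I[2,4], I[3,4].
μ_θ-semistable layers: μ^(1)=32; μ^(2)=4; μ^(3)=-41/2; μ^(4)=-31

((0, 0, 0, 2); (2, 0, 0, 0); (0, 1, 1, 0); (0, 0, 1, 0))


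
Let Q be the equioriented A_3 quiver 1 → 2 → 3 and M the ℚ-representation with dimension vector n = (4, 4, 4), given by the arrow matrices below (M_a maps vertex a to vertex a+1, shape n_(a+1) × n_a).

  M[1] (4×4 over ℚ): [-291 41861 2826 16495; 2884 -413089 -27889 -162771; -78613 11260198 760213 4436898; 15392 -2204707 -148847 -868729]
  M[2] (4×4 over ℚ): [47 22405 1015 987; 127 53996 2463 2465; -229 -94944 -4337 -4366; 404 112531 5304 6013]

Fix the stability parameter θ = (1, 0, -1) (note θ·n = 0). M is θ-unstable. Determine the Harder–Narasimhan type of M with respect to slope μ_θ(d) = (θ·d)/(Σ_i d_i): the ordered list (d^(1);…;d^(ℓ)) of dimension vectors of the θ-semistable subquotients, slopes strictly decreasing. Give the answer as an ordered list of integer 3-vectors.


Via rank(M_{q-1}∘⋯∘M_p): M ≅ I[1,1]^2, I[1,2], I[1,3], I[2,3]^2, I[3,3].
μ_θ-semistable layers: μ^(1)=1; μ^(2)=1/2; μ^(3)=0; μ^(4)=-1/2; μ^(5)=-1

((2, 0, 0); (1, 1, 0); (1, 1, 1); (0, 2, 2); (0, 0, 1))


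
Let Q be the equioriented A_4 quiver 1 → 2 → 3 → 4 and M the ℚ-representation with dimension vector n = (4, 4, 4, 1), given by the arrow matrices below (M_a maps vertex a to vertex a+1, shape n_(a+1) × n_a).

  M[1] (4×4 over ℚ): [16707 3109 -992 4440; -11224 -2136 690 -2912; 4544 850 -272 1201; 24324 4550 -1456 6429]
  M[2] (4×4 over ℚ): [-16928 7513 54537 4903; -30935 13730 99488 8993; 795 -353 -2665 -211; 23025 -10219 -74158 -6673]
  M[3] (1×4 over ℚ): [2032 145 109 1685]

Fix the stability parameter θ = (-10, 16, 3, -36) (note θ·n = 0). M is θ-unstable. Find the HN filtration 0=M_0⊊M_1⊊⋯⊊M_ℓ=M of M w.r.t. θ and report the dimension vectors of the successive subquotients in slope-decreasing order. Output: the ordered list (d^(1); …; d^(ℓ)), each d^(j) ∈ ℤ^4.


Barcode: M ≅ I[1,1], I[1,3]^2, I[1,4], I[2,3]. HN layers by μ_θ (3 steps, strictly decreasing):
  μ^(1)=19/2; μ^(2)=-17/3; μ^(3)=-10

((0, 3, 3, 0); (0, 1, 1, 1); (4, 0, 0, 0))


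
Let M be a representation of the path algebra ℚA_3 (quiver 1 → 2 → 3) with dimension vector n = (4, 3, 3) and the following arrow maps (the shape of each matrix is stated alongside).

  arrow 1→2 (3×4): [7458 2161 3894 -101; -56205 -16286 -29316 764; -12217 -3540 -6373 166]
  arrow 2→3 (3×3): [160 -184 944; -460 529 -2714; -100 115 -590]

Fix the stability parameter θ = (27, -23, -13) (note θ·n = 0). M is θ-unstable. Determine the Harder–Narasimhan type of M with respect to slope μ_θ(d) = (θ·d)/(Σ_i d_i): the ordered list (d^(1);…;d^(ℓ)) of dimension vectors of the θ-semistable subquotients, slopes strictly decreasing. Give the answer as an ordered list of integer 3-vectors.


Barcode: M ≅ I[1,1], I[1,2]^2, I[1,3], I[3,3]^2. HN layers by μ_θ (4 steps, strictly decreasing):
  μ^(1)=27; μ^(2)=2; μ^(3)=-3; μ^(4)=-13

((1, 0, 0); (2, 2, 0); (1, 1, 1); (0, 0, 2))


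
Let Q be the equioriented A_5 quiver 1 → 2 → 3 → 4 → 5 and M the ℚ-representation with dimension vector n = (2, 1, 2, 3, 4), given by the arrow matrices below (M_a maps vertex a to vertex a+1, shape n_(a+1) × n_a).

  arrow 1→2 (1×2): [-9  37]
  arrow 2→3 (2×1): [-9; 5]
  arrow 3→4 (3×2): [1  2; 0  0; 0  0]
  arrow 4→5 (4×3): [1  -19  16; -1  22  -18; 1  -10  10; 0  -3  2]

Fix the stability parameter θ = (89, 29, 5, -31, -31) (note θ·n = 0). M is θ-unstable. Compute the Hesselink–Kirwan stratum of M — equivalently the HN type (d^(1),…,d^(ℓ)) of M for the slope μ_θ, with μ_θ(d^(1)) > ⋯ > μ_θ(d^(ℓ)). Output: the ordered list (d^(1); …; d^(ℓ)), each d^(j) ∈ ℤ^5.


Interval decomposition of M: I[1,1], I[1,5], I[3,3], I[4,4], I[4,5], I[5,5]^2.
HN type (ℓ=4): μ^(1)=89; μ^(2)=61/5; μ^(3)=5; μ^(4)=-31

((1, 0, 0, 0, 0); (1, 1, 1, 1, 1); (0, 0, 1, 0, 0); (0, 0, 0, 2, 3))


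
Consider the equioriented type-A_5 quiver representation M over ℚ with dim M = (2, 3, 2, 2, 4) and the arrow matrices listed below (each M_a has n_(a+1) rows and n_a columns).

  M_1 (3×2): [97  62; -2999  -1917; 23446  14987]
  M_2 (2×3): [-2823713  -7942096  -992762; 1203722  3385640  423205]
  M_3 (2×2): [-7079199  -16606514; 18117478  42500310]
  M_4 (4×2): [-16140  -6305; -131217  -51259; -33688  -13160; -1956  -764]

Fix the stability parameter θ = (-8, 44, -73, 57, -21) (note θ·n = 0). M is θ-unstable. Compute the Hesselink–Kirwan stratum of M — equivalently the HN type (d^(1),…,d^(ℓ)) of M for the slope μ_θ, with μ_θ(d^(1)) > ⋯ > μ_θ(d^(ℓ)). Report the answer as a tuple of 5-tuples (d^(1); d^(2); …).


Via rank(M_{q-1}∘⋯∘M_p): M ≅ I[1,5]^2, I[2,2], I[5,5]^2.
μ_θ-semistable layers: μ^(1)=44; μ^(2)=18; μ^(3)=-37/3; μ^(4)=-21

((0, 1, 0, 0, 0); (0, 0, 0, 2, 2); (2, 2, 2, 0, 0); (0, 0, 0, 0, 2))


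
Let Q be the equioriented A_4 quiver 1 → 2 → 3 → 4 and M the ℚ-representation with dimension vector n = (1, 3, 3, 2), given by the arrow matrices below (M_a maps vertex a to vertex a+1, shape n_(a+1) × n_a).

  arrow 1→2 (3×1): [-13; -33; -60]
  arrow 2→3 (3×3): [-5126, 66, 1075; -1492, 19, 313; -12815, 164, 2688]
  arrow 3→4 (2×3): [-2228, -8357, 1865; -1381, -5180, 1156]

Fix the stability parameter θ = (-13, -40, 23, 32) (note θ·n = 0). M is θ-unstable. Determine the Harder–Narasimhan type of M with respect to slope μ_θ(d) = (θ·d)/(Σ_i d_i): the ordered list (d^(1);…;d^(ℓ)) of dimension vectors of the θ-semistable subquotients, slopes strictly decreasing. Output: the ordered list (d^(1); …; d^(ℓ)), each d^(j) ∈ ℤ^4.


Barcode: M ≅ I[1,4], I[2,3], I[2,4]. HN layers by μ_θ (4 steps, strictly decreasing):
  μ^(1)=32; μ^(2)=23; μ^(3)=-53/2; μ^(4)=-40

((0, 0, 0, 2); (0, 0, 3, 0); (1, 1, 0, 0); (0, 2, 0, 0))


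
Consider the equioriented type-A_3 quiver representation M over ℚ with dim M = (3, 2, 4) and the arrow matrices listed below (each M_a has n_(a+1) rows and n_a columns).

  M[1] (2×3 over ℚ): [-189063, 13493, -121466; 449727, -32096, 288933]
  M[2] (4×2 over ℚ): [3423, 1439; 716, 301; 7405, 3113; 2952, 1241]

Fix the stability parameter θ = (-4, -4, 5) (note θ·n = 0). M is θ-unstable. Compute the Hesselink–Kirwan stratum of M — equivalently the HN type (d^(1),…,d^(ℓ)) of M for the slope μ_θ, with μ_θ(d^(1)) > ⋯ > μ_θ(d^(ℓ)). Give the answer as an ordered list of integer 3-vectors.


Barcode: M ≅ I[1,1], I[1,3]^2, I[3,3]^2. HN layers by μ_θ (2 steps, strictly decreasing):
  μ^(1)=5; μ^(2)=-4

((0, 0, 4); (3, 2, 0))


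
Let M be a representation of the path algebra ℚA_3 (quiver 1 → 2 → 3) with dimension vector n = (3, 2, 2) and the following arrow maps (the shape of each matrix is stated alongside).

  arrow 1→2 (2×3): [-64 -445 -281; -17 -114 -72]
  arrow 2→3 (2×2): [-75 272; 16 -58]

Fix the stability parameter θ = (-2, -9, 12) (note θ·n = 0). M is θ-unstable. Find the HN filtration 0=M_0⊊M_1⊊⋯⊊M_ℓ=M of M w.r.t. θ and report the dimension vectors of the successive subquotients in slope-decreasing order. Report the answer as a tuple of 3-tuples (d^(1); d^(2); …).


Interval decomposition of M: I[1,1], I[1,3]^2.
HN type (ℓ=3): μ^(1)=12; μ^(2)=-2; μ^(3)=-11/2

((0, 0, 2); (1, 0, 0); (2, 2, 0))


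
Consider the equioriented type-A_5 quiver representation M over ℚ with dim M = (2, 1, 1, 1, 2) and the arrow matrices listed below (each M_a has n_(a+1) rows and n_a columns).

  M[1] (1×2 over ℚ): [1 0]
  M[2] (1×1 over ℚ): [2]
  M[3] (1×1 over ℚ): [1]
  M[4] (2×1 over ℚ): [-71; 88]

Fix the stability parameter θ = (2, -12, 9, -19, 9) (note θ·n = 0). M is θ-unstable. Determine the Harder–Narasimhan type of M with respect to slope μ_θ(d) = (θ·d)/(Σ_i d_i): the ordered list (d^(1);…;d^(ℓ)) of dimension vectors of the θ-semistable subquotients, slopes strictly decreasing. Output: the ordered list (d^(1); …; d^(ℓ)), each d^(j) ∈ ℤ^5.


Via rank(M_{q-1}∘⋯∘M_p): M ≅ I[1,1], I[1,5], I[5,5].
μ_θ-semistable layers: μ^(1)=9; μ^(2)=2; μ^(3)=-5

((0, 0, 0, 0, 2); (1, 0, 0, 0, 0); (1, 1, 1, 1, 0))


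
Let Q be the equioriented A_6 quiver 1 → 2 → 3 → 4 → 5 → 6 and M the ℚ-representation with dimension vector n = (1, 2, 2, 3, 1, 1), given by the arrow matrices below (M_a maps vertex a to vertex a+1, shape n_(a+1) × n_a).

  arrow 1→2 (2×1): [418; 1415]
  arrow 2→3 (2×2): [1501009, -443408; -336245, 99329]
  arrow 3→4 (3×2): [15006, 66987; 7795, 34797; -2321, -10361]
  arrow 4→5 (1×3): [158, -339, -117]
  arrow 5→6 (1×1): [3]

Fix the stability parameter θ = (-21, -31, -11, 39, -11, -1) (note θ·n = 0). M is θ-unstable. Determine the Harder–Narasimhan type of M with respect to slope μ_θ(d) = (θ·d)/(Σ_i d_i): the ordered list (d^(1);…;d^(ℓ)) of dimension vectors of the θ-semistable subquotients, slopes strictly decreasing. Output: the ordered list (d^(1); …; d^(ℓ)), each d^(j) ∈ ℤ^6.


Barcode: M ≅ I[1,4], I[2,4], I[4,6]. HN layers by μ_θ (5 steps, strictly decreasing):
  μ^(1)=39; μ^(2)=9; μ^(3)=-11; μ^(4)=-26; μ^(5)=-31

((0, 0, 0, 2, 0, 0); (0, 0, 0, 1, 1, 1); (0, 0, 2, 0, 0, 0); (1, 1, 0, 0, 0, 0); (0, 1, 0, 0, 0, 0))


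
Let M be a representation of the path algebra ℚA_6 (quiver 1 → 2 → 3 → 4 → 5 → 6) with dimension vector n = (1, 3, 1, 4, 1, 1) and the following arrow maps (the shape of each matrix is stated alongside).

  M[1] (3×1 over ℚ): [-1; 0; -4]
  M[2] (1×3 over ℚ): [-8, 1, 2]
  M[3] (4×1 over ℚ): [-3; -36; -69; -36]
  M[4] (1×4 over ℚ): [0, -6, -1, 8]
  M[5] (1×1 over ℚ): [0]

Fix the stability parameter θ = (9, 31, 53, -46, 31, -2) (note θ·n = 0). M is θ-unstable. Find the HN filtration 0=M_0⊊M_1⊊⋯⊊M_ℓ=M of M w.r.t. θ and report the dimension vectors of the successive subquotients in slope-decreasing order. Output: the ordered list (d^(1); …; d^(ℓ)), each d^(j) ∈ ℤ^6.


Via rank(M_{q-1}∘⋯∘M_p): M ≅ I[1,2], I[2,2], I[2,5], I[4,4]^3, I[6,6].
μ_θ-semistable layers: μ^(1)=31; μ^(2)=38/3; μ^(3)=9; μ^(4)=-2; μ^(5)=-46

((0, 2, 0, 0, 1, 0); (0, 1, 1, 1, 0, 0); (1, 0, 0, 0, 0, 0); (0, 0, 0, 0, 0, 1); (0, 0, 0, 3, 0, 0))


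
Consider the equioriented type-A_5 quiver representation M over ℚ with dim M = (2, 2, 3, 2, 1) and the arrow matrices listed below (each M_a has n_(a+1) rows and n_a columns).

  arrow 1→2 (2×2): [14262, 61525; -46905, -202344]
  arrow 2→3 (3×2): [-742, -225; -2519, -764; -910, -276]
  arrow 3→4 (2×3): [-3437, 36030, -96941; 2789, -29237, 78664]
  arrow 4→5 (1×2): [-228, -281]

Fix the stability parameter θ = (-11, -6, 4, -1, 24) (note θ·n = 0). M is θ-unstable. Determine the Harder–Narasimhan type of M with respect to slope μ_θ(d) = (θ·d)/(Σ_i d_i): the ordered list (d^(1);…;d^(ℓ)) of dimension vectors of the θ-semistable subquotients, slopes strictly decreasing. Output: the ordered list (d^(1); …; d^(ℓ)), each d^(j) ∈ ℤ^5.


Interval decomposition of M: I[1,4], I[1,5], I[3,3].
HN type (ℓ=5): μ^(1)=24; μ^(2)=4; μ^(3)=3/2; μ^(4)=-6; μ^(5)=-11

((0, 0, 0, 0, 1); (0, 0, 1, 0, 0); (0, 0, 2, 2, 0); (0, 2, 0, 0, 0); (2, 0, 0, 0, 0))
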